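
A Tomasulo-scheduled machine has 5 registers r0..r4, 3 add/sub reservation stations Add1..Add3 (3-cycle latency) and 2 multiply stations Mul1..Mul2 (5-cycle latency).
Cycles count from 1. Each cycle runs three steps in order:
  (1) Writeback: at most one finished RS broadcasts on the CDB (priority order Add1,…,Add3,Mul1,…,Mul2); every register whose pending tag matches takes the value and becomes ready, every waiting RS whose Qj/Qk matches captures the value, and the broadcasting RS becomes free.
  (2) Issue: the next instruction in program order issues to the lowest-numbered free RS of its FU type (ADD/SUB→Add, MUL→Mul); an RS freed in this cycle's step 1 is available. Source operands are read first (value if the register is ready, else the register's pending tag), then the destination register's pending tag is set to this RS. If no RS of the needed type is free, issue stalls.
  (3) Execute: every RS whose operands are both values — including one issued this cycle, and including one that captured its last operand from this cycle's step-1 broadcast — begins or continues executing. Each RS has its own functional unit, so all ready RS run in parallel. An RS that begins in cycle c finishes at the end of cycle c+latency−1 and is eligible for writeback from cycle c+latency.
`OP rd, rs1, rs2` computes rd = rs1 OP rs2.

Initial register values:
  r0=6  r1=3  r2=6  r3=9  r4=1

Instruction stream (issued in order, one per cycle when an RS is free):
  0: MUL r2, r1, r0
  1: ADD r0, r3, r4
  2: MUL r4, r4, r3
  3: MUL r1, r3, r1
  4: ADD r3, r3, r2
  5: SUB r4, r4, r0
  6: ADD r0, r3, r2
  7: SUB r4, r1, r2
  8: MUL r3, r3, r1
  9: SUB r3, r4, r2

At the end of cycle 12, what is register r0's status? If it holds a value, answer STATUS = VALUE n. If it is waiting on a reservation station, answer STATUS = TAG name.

c1: issue MUL r2<-Mul1 | r0:6,r1:3,r2:Mul1,r3:9,r4:1
c2: issue ADD r0<-Add1 | r0:Add1,r1:3,r2:Mul1,r3:9,r4:1
c3: issue MUL r4<-Mul2 | r0:Add1,r1:3,r2:Mul1,r3:9,r4:Mul2
c4: stall | r0:Add1,r1:3,r2:Mul1,r3:9,r4:Mul2
c5: CDB Add1=10; stall | r0:10,r1:3,r2:Mul1,r3:9,r4:Mul2
c6: CDB Mul1=18; issue MUL r1<-Mul1 | r0:10,r1:Mul1,r2:18,r3:9,r4:Mul2
c7: issue ADD r3<-Add1 | r0:10,r1:Mul1,r2:18,r3:Add1,r4:Mul2
c8: CDB Mul2=9; issue SUB r4<-Add2 | r0:10,r1:Mul1,r2:18,r3:Add1,r4:Add2
c9: issue ADD r0<-Add3 | r0:Add3,r1:Mul1,r2:18,r3:Add1,r4:Add2
c10: CDB Add1=27; issue SUB r4<-Add1 | r0:Add3,r1:Mul1,r2:18,r3:27,r4:Add1
c11: CDB Add2=-1; issue MUL r3<-Mul2 | r0:Add3,r1:Mul1,r2:18,r3:Mul2,r4:Add1
c12: CDB Mul1=27; issue SUB r3<-Add2 | r0:Add3,r1:27,r2:18,r3:Add2,r4:Add1

STATUS = TAG Add3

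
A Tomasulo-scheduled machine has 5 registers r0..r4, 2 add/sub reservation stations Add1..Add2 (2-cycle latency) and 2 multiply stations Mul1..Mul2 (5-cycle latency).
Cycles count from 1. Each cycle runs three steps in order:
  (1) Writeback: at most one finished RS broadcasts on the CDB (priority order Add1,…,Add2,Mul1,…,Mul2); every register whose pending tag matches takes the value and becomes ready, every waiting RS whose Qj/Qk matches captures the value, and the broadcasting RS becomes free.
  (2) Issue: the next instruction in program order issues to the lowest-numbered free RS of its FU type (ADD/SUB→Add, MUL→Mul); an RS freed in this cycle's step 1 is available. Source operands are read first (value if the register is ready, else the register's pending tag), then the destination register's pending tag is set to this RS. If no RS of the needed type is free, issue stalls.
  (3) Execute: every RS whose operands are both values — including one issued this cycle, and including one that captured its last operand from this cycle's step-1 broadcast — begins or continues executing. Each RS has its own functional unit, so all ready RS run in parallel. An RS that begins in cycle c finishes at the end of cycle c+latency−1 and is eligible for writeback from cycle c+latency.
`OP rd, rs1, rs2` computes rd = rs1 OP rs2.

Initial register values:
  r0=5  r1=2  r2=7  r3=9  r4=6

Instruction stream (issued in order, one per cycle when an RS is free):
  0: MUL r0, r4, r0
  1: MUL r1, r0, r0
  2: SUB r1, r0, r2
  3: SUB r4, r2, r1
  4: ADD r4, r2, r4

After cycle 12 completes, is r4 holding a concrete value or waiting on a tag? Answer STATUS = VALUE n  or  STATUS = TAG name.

cycle 1: issue MUL r0<-Mul1 // r0:Mul1,r1:2,r2:7,r3:9,r4:6
cycle 2: issue MUL r1<-Mul2 // r0:Mul1,r1:Mul2,r2:7,r3:9,r4:6
cycle 3: issue SUB r1<-Add1 // r0:Mul1,r1:Add1,r2:7,r3:9,r4:6
cycle 4: issue SUB r4<-Add2 // r0:Mul1,r1:Add1,r2:7,r3:9,r4:Add2
cycle 5: stall // r0:Mul1,r1:Add1,r2:7,r3:9,r4:Add2
cycle 6: CDB Mul1=30; stall // r0:30,r1:Add1,r2:7,r3:9,r4:Add2
cycle 7: stall // r0:30,r1:Add1,r2:7,r3:9,r4:Add2
cycle 8: CDB Add1=23; issue ADD r4<-Add1 // r0:30,r1:23,r2:7,r3:9,r4:Add1
cycle 9: - // r0:30,r1:23,r2:7,r3:9,r4:Add1
cycle 10: CDB Add2=-16 // r0:30,r1:23,r2:7,r3:9,r4:Add1
cycle 11: CDB Mul2=900 // r0:30,r1:23,r2:7,r3:9,r4:Add1
cycle 12: CDB Add1=-9 // r0:30,r1:23,r2:7,r3:9,r4:-9

STATUS = VALUE -9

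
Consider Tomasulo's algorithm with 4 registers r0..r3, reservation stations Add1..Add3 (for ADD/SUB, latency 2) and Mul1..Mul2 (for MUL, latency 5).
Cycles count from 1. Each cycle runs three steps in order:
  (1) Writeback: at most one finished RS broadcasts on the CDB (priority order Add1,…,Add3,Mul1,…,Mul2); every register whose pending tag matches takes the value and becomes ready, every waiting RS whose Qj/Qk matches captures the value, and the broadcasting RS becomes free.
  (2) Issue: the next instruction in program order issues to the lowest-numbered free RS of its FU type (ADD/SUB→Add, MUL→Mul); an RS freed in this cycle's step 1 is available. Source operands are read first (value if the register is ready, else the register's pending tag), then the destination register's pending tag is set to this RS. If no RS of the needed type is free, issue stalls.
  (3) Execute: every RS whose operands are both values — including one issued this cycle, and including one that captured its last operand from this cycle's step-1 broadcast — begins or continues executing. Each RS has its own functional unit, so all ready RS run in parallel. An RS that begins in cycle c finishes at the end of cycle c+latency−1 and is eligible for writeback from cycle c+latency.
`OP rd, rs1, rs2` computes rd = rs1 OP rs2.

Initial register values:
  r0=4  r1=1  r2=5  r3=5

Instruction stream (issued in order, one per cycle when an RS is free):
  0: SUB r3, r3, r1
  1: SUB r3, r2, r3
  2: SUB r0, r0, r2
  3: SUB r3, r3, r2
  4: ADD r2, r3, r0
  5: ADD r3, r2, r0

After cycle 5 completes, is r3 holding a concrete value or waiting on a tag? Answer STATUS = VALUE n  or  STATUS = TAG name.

c1: issue SUB r3<-Add1 | r0:4,r1:1,r2:5,r3:Add1
c2: issue SUB r3<-Add2 | r0:4,r1:1,r2:5,r3:Add2
c3: CDB Add1=4; issue SUB r0<-Add1 | r0:Add1,r1:1,r2:5,r3:Add2
c4: issue SUB r3<-Add3 | r0:Add1,r1:1,r2:5,r3:Add3
c5: CDB Add1=-1; issue ADD r2<-Add1 | r0:-1,r1:1,r2:Add1,r3:Add3

STATUS = TAG Add3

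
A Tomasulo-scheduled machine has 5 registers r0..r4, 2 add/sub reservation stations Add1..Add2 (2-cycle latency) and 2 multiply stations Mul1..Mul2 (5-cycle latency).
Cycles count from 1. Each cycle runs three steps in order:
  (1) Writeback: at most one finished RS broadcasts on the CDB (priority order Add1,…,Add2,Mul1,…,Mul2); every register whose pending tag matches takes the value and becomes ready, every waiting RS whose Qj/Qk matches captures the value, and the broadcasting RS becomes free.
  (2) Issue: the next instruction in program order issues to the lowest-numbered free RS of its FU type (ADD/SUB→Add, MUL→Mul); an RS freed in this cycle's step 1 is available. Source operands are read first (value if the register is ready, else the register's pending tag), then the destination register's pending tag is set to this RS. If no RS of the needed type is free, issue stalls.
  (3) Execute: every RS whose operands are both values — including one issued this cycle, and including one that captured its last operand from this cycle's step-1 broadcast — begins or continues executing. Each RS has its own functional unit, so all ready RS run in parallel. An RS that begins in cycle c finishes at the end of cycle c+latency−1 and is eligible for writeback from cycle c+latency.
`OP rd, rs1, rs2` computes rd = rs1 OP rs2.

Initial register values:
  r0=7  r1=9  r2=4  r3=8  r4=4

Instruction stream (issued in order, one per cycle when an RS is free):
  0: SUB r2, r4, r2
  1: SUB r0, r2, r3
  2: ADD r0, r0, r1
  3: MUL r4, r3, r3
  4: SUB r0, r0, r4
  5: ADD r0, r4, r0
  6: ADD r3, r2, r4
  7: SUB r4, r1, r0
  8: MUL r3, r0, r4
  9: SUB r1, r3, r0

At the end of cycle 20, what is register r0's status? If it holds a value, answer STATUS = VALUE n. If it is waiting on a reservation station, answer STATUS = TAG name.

STATUS = VALUE 1

cycle 1: issue SUB r2<-Add1 // r0:7,r1:9,r2:Add1,r3:8,r4:4
cycle 2: issue SUB r0<-Add2 // r0:Add2,r1:9,r2:Add1,r3:8,r4:4
cycle 3: CDB Add1=0; issue ADD r0<-Add1 // r0:Add1,r1:9,r2:0,r3:8,r4:4
cycle 4: issue MUL r4<-Mul1 // r0:Add1,r1:9,r2:0,r3:8,r4:Mul1
cycle 5: CDB Add2=-8; issue SUB r0<-Add2 // r0:Add2,r1:9,r2:0,r3:8,r4:Mul1
cycle 6: stall // r0:Add2,r1:9,r2:0,r3:8,r4:Mul1
cycle 7: CDB Add1=1; issue ADD r0<-Add1 // r0:Add1,r1:9,r2:0,r3:8,r4:Mul1
cycle 8: stall // r0:Add1,r1:9,r2:0,r3:8,r4:Mul1
cycle 9: CDB Mul1=64; stall // r0:Add1,r1:9,r2:0,r3:8,r4:64
cycle 10: stall // r0:Add1,r1:9,r2:0,r3:8,r4:64
cycle 11: CDB Add2=-63; issue ADD r3<-Add2 // r0:Add1,r1:9,r2:0,r3:Add2,r4:64
cycle 12: stall // r0:Add1,r1:9,r2:0,r3:Add2,r4:64
cycle 13: CDB Add1=1; issue SUB r4<-Add1 // r0:1,r1:9,r2:0,r3:Add2,r4:Add1
cycle 14: CDB Add2=64; issue MUL r3<-Mul1 // r0:1,r1:9,r2:0,r3:Mul1,r4:Add1
cycle 15: CDB Add1=8; issue SUB r1<-Add1 // r0:1,r1:Add1,r2:0,r3:Mul1,r4:8
cycle 16: - // r0:1,r1:Add1,r2:0,r3:Mul1,r4:8
cycle 17: - // r0:1,r1:Add1,r2:0,r3:Mul1,r4:8
cycle 18: - // r0:1,r1:Add1,r2:0,r3:Mul1,r4:8
cycle 19: - // r0:1,r1:Add1,r2:0,r3:Mul1,r4:8
cycle 20: CDB Mul1=8 // r0:1,r1:Add1,r2:0,r3:8,r4:8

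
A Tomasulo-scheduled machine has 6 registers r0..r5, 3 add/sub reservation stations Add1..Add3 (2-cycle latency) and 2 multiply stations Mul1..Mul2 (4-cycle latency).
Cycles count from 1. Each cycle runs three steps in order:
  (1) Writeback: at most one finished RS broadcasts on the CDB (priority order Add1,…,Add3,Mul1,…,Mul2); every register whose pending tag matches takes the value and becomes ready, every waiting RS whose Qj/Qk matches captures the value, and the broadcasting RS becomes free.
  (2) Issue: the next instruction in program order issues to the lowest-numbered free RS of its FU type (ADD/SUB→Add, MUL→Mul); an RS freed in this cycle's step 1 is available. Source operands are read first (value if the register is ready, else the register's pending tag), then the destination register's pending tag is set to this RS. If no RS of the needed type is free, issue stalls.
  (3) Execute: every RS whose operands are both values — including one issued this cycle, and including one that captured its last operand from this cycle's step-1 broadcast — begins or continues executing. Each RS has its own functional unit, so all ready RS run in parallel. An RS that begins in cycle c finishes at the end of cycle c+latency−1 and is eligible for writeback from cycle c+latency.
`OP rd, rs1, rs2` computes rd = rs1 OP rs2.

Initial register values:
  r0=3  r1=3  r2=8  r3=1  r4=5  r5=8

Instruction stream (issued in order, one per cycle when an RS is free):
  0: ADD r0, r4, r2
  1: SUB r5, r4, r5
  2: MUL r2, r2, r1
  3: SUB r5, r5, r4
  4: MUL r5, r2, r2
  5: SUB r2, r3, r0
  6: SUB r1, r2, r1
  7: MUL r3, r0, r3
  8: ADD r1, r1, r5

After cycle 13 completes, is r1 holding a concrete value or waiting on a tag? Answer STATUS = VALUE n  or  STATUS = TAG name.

cycle 1: issue ADD r0<-Add1 // r0:Add1,r1:3,r2:8,r3:1,r4:5,r5:8
cycle 2: issue SUB r5<-Add2 // r0:Add1,r1:3,r2:8,r3:1,r4:5,r5:Add2
cycle 3: CDB Add1=13; issue MUL r2<-Mul1 // r0:13,r1:3,r2:Mul1,r3:1,r4:5,r5:Add2
cycle 4: CDB Add2=-3; issue SUB r5<-Add1 // r0:13,r1:3,r2:Mul1,r3:1,r4:5,r5:Add1
cycle 5: issue MUL r5<-Mul2 // r0:13,r1:3,r2:Mul1,r3:1,r4:5,r5:Mul2
cycle 6: CDB Add1=-8; issue SUB r2<-Add1 // r0:13,r1:3,r2:Add1,r3:1,r4:5,r5:Mul2
cycle 7: CDB Mul1=24; issue SUB r1<-Add2 // r0:13,r1:Add2,r2:Add1,r3:1,r4:5,r5:Mul2
cycle 8: CDB Add1=-12; issue MUL r3<-Mul1 // r0:13,r1:Add2,r2:-12,r3:Mul1,r4:5,r5:Mul2
cycle 9: issue ADD r1<-Add1 // r0:13,r1:Add1,r2:-12,r3:Mul1,r4:5,r5:Mul2
cycle 10: CDB Add2=-15 // r0:13,r1:Add1,r2:-12,r3:Mul1,r4:5,r5:Mul2
cycle 11: CDB Mul2=576 // r0:13,r1:Add1,r2:-12,r3:Mul1,r4:5,r5:576
cycle 12: CDB Mul1=13 // r0:13,r1:Add1,r2:-12,r3:13,r4:5,r5:576
cycle 13: CDB Add1=561 // r0:13,r1:561,r2:-12,r3:13,r4:5,r5:576

STATUS = VALUE 561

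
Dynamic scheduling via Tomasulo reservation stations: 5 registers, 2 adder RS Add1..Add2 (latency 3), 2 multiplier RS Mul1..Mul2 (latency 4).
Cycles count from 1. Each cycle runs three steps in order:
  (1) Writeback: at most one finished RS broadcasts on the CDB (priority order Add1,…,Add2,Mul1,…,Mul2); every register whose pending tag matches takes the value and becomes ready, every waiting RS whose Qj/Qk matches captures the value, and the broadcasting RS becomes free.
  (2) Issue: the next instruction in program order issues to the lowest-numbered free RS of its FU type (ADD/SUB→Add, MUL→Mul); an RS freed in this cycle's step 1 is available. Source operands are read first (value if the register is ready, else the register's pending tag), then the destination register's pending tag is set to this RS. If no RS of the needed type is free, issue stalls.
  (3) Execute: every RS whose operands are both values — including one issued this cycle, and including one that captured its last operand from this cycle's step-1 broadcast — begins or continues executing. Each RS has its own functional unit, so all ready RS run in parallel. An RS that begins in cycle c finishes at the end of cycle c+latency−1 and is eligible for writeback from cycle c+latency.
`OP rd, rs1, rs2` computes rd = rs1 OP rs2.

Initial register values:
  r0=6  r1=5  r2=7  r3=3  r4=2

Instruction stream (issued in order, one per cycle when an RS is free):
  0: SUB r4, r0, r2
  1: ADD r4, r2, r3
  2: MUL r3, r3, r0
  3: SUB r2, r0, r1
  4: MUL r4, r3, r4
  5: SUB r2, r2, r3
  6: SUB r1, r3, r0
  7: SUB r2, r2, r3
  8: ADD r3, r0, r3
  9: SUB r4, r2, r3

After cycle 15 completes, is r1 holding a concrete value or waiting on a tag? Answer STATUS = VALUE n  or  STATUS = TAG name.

c1: issue SUB r4<-Add1 | r0:6,r1:5,r2:7,r3:3,r4:Add1
c2: issue ADD r4<-Add2 | r0:6,r1:5,r2:7,r3:3,r4:Add2
c3: issue MUL r3<-Mul1 | r0:6,r1:5,r2:7,r3:Mul1,r4:Add2
c4: CDB Add1=-1; issue SUB r2<-Add1 | r0:6,r1:5,r2:Add1,r3:Mul1,r4:Add2
c5: CDB Add2=10; issue MUL r4<-Mul2 | r0:6,r1:5,r2:Add1,r3:Mul1,r4:Mul2
c6: issue SUB r2<-Add2 | r0:6,r1:5,r2:Add2,r3:Mul1,r4:Mul2
c7: CDB Add1=1; issue SUB r1<-Add1 | r0:6,r1:Add1,r2:Add2,r3:Mul1,r4:Mul2
c8: CDB Mul1=18; stall | r0:6,r1:Add1,r2:Add2,r3:18,r4:Mul2
c9: stall | r0:6,r1:Add1,r2:Add2,r3:18,r4:Mul2
c10: stall | r0:6,r1:Add1,r2:Add2,r3:18,r4:Mul2
c11: CDB Add1=12; issue SUB r2<-Add1 | r0:6,r1:12,r2:Add1,r3:18,r4:Mul2
c12: CDB Add2=-17; issue ADD r3<-Add2 | r0:6,r1:12,r2:Add1,r3:Add2,r4:Mul2
c13: CDB Mul2=180; stall | r0:6,r1:12,r2:Add1,r3:Add2,r4:180
c14: stall | r0:6,r1:12,r2:Add1,r3:Add2,r4:180
c15: CDB Add1=-35; issue SUB r4<-Add1 | r0:6,r1:12,r2:-35,r3:Add2,r4:Add1

STATUS = VALUE 12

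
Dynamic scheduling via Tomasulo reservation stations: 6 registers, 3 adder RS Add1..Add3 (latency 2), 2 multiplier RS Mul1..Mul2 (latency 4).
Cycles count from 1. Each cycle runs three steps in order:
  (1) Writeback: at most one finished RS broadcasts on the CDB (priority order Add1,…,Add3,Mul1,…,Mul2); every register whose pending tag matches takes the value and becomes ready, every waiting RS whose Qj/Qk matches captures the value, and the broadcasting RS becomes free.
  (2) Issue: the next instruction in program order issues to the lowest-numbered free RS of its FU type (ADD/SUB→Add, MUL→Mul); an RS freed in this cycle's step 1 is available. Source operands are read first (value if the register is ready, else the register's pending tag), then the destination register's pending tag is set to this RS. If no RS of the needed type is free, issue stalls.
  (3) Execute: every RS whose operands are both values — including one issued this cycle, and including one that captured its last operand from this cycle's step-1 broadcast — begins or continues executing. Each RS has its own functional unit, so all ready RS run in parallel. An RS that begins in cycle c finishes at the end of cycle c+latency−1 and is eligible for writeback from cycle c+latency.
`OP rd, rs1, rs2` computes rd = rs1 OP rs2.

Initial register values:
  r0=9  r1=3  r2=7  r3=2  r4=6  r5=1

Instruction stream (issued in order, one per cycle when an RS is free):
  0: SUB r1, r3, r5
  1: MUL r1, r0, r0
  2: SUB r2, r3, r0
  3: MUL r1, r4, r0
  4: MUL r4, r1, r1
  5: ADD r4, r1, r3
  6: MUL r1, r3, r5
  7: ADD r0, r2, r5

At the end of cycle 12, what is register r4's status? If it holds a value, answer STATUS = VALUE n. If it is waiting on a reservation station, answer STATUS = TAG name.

  c1: issue SUB r1<-Add1  regs: r0:9,r1:Add1,r2:7,r3:2,r4:6,r5:1
  c2: issue MUL r1<-Mul1  regs: r0:9,r1:Mul1,r2:7,r3:2,r4:6,r5:1
  c3: CDB Add1=1; issue SUB r2<-Add1  regs: r0:9,r1:Mul1,r2:Add1,r3:2,r4:6,r5:1
  c4: issue MUL r1<-Mul2  regs: r0:9,r1:Mul2,r2:Add1,r3:2,r4:6,r5:1
  c5: CDB Add1=-7; stall  regs: r0:9,r1:Mul2,r2:-7,r3:2,r4:6,r5:1
  c6: CDB Mul1=81; issue MUL r4<-Mul1  regs: r0:9,r1:Mul2,r2:-7,r3:2,r4:Mul1,r5:1
  c7: issue ADD r4<-Add1  regs: r0:9,r1:Mul2,r2:-7,r3:2,r4:Add1,r5:1
  c8: CDB Mul2=54; issue MUL r1<-Mul2  regs: r0:9,r1:Mul2,r2:-7,r3:2,r4:Add1,r5:1
  c9: issue ADD r0<-Add2  regs: r0:Add2,r1:Mul2,r2:-7,r3:2,r4:Add1,r5:1
  c10: CDB Add1=56  regs: r0:Add2,r1:Mul2,r2:-7,r3:2,r4:56,r5:1
  c11: CDB Add2=-6  regs: r0:-6,r1:Mul2,r2:-7,r3:2,r4:56,r5:1
  c12: CDB Mul1=2916  regs: r0:-6,r1:Mul2,r2:-7,r3:2,r4:56,r5:1

STATUS = VALUE 56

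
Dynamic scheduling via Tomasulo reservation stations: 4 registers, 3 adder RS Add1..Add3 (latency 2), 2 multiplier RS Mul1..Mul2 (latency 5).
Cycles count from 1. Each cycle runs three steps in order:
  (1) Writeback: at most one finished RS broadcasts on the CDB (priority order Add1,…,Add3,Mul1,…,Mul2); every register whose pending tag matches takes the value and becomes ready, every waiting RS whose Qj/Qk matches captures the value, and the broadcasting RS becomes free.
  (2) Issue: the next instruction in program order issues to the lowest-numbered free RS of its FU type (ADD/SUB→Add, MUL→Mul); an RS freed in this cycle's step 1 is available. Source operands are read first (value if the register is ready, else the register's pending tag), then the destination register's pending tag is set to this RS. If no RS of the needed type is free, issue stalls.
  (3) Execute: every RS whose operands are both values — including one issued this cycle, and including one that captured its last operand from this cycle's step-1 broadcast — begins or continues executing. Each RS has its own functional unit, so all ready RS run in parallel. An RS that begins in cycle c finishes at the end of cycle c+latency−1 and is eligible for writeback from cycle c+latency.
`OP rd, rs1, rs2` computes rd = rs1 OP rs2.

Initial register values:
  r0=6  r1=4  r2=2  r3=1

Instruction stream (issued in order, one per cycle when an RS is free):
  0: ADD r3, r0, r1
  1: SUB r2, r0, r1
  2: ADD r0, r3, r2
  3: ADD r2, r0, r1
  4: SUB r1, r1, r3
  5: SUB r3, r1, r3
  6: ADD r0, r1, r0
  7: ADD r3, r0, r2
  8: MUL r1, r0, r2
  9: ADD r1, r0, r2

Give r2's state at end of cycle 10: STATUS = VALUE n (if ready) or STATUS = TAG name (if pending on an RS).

c1: issue ADD r3<-Add1 | r0:6,r1:4,r2:2,r3:Add1
c2: issue SUB r2<-Add2 | r0:6,r1:4,r2:Add2,r3:Add1
c3: CDB Add1=10; issue ADD r0<-Add1 | r0:Add1,r1:4,r2:Add2,r3:10
c4: CDB Add2=2; issue ADD r2<-Add2 | r0:Add1,r1:4,r2:Add2,r3:10
c5: issue SUB r1<-Add3 | r0:Add1,r1:Add3,r2:Add2,r3:10
c6: CDB Add1=12; issue SUB r3<-Add1 | r0:12,r1:Add3,r2:Add2,r3:Add1
c7: CDB Add3=-6; issue ADD r0<-Add3 | r0:Add3,r1:-6,r2:Add2,r3:Add1
c8: CDB Add2=16; issue ADD r3<-Add2 | r0:Add3,r1:-6,r2:16,r3:Add2
c9: CDB Add1=-16; issue MUL r1<-Mul1 | r0:Add3,r1:Mul1,r2:16,r3:Add2
c10: CDB Add3=6; issue ADD r1<-Add1 | r0:6,r1:Add1,r2:16,r3:Add2

STATUS = VALUE 16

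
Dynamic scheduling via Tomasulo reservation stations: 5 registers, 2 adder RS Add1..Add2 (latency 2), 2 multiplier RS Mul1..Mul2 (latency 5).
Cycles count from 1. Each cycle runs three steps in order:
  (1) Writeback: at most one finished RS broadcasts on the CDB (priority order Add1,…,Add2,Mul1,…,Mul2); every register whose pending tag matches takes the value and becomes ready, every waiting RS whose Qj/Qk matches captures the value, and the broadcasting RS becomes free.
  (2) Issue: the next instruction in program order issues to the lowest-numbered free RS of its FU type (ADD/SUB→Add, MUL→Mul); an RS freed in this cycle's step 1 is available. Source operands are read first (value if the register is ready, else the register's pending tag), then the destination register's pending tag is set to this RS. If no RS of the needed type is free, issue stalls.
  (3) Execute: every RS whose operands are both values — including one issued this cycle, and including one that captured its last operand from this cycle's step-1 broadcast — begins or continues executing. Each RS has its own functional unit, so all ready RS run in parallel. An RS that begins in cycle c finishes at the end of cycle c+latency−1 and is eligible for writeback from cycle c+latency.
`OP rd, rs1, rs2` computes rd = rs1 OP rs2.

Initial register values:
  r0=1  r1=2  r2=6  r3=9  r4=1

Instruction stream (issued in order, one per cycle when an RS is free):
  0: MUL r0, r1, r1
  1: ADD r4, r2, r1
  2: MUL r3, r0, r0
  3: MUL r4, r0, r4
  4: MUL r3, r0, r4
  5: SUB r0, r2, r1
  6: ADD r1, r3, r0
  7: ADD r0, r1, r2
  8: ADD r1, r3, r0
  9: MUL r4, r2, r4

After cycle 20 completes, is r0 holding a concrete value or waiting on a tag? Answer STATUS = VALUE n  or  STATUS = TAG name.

c1: issue MUL r0<-Mul1 | r0:Mul1,r1:2,r2:6,r3:9,r4:1
c2: issue ADD r4<-Add1 | r0:Mul1,r1:2,r2:6,r3:9,r4:Add1
c3: issue MUL r3<-Mul2 | r0:Mul1,r1:2,r2:6,r3:Mul2,r4:Add1
c4: CDB Add1=8; stall | r0:Mul1,r1:2,r2:6,r3:Mul2,r4:8
c5: stall | r0:Mul1,r1:2,r2:6,r3:Mul2,r4:8
c6: CDB Mul1=4; issue MUL r4<-Mul1 | r0:4,r1:2,r2:6,r3:Mul2,r4:Mul1
c7: stall | r0:4,r1:2,r2:6,r3:Mul2,r4:Mul1
c8: stall | r0:4,r1:2,r2:6,r3:Mul2,r4:Mul1
c9: stall | r0:4,r1:2,r2:6,r3:Mul2,r4:Mul1
c10: stall | r0:4,r1:2,r2:6,r3:Mul2,r4:Mul1
c11: CDB Mul1=32; issue MUL r3<-Mul1 | r0:4,r1:2,r2:6,r3:Mul1,r4:32
c12: CDB Mul2=16; issue SUB r0<-Add1 | r0:Add1,r1:2,r2:6,r3:Mul1,r4:32
c13: issue ADD r1<-Add2 | r0:Add1,r1:Add2,r2:6,r3:Mul1,r4:32
c14: CDB Add1=4; issue ADD r0<-Add1 | r0:Add1,r1:Add2,r2:6,r3:Mul1,r4:32
c15: stall | r0:Add1,r1:Add2,r2:6,r3:Mul1,r4:32
c16: CDB Mul1=128; stall | r0:Add1,r1:Add2,r2:6,r3:128,r4:32
c17: stall | r0:Add1,r1:Add2,r2:6,r3:128,r4:32
c18: CDB Add2=132; issue ADD r1<-Add2 | r0:Add1,r1:Add2,r2:6,r3:128,r4:32
c19: issue MUL r4<-Mul1 | r0:Add1,r1:Add2,r2:6,r3:128,r4:Mul1
c20: CDB Add1=138 | r0:138,r1:Add2,r2:6,r3:128,r4:Mul1

STATUS = VALUE 138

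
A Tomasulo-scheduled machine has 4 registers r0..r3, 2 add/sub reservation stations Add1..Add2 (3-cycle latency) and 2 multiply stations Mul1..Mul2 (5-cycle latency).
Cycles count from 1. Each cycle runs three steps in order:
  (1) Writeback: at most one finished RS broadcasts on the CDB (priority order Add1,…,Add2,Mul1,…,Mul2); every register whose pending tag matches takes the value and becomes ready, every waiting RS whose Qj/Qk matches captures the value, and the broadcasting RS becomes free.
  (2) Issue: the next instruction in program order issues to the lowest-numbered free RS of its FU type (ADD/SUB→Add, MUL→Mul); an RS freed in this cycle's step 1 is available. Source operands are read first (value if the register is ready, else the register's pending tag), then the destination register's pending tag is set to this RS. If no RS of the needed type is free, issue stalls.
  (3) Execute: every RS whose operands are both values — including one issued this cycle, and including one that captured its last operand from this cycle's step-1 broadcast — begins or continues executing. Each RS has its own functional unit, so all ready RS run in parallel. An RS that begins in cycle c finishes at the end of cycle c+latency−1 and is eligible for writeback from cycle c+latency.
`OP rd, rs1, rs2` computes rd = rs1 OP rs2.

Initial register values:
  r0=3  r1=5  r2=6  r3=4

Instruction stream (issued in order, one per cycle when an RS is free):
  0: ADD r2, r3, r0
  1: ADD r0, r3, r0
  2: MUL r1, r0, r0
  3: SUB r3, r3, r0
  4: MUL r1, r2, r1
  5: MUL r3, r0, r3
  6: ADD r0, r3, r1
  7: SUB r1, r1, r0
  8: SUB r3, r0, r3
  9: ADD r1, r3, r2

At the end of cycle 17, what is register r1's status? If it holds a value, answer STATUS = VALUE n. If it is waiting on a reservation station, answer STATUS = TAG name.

STATUS = TAG Add2

  c1: issue ADD r2<-Add1  regs: r0:3,r1:5,r2:Add1,r3:4
  c2: issue ADD r0<-Add2  regs: r0:Add2,r1:5,r2:Add1,r3:4
  c3: issue MUL r1<-Mul1  regs: r0:Add2,r1:Mul1,r2:Add1,r3:4
  c4: CDB Add1=7; issue SUB r3<-Add1  regs: r0:Add2,r1:Mul1,r2:7,r3:Add1
  c5: CDB Add2=7; issue MUL r1<-Mul2  regs: r0:7,r1:Mul2,r2:7,r3:Add1
  c6: stall  regs: r0:7,r1:Mul2,r2:7,r3:Add1
  c7: stall  regs: r0:7,r1:Mul2,r2:7,r3:Add1
  c8: CDB Add1=-3; stall  regs: r0:7,r1:Mul2,r2:7,r3:-3
  c9: stall  regs: r0:7,r1:Mul2,r2:7,r3:-3
  c10: CDB Mul1=49; issue MUL r3<-Mul1  regs: r0:7,r1:Mul2,r2:7,r3:Mul1
  c11: issue ADD r0<-Add1  regs: r0:Add1,r1:Mul2,r2:7,r3:Mul1
  c12: issue SUB r1<-Add2  regs: r0:Add1,r1:Add2,r2:7,r3:Mul1
  c13: stall  regs: r0:Add1,r1:Add2,r2:7,r3:Mul1
  c14: stall  regs: r0:Add1,r1:Add2,r2:7,r3:Mul1
  c15: CDB Mul1=-21; stall  regs: r0:Add1,r1:Add2,r2:7,r3:-21
  c16: CDB Mul2=343; stall  regs: r0:Add1,r1:Add2,r2:7,r3:-21
  c17: stall  regs: r0:Add1,r1:Add2,r2:7,r3:-21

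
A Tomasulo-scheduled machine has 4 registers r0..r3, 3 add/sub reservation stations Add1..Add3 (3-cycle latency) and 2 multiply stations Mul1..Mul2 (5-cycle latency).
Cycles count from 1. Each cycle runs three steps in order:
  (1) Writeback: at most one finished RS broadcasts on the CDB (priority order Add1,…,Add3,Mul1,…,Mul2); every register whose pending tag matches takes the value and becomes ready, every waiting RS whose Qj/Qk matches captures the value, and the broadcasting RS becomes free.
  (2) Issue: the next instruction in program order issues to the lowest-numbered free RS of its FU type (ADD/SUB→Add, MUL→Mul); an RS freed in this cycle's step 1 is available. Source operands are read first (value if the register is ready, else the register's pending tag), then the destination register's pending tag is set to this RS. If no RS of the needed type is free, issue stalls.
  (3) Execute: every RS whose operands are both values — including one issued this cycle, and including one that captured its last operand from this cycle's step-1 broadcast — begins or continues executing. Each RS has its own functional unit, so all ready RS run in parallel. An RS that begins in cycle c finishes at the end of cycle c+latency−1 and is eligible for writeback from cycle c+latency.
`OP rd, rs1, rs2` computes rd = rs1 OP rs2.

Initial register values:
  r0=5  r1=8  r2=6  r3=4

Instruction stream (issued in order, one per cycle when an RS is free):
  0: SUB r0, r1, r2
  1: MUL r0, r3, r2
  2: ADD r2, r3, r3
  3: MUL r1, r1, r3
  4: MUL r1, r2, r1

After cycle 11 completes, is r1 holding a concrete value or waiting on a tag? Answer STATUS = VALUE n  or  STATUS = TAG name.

cycle 1: issue SUB r0<-Add1 // r0:Add1,r1:8,r2:6,r3:4
cycle 2: issue MUL r0<-Mul1 // r0:Mul1,r1:8,r2:6,r3:4
cycle 3: issue ADD r2<-Add2 // r0:Mul1,r1:8,r2:Add2,r3:4
cycle 4: CDB Add1=2; issue MUL r1<-Mul2 // r0:Mul1,r1:Mul2,r2:Add2,r3:4
cycle 5: stall // r0:Mul1,r1:Mul2,r2:Add2,r3:4
cycle 6: CDB Add2=8; stall // r0:Mul1,r1:Mul2,r2:8,r3:4
cycle 7: CDB Mul1=24; issue MUL r1<-Mul1 // r0:24,r1:Mul1,r2:8,r3:4
cycle 8: - // r0:24,r1:Mul1,r2:8,r3:4
cycle 9: CDB Mul2=32 // r0:24,r1:Mul1,r2:8,r3:4
cycle 10: - // r0:24,r1:Mul1,r2:8,r3:4
cycle 11: - // r0:24,r1:Mul1,r2:8,r3:4

STATUS = TAG Mul1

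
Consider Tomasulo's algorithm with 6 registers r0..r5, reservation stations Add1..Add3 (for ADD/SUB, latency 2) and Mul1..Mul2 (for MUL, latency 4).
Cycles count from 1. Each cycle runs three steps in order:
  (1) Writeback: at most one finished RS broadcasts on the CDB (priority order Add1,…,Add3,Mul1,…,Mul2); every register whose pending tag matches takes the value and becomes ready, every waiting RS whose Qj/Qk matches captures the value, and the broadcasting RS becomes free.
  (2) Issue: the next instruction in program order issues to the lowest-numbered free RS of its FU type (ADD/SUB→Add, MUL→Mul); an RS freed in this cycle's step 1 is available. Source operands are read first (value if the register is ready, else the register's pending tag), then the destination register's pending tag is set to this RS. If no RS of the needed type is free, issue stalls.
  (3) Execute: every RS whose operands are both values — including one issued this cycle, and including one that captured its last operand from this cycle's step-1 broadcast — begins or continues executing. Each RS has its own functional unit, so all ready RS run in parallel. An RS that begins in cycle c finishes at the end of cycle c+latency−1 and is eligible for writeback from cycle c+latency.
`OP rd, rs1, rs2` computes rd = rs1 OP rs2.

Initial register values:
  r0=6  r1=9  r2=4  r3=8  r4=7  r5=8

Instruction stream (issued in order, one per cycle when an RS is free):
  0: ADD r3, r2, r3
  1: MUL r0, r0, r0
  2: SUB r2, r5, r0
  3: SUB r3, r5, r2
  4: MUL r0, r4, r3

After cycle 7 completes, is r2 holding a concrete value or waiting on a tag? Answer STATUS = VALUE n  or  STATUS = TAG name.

STATUS = TAG Add1

cycle 1: issue ADD r3<-Add1 // r0:6,r1:9,r2:4,r3:Add1,r4:7,r5:8
cycle 2: issue MUL r0<-Mul1 // r0:Mul1,r1:9,r2:4,r3:Add1,r4:7,r5:8
cycle 3: CDB Add1=12; issue SUB r2<-Add1 // r0:Mul1,r1:9,r2:Add1,r3:12,r4:7,r5:8
cycle 4: issue SUB r3<-Add2 // r0:Mul1,r1:9,r2:Add1,r3:Add2,r4:7,r5:8
cycle 5: issue MUL r0<-Mul2 // r0:Mul2,r1:9,r2:Add1,r3:Add2,r4:7,r5:8
cycle 6: CDB Mul1=36 // r0:Mul2,r1:9,r2:Add1,r3:Add2,r4:7,r5:8
cycle 7: - // r0:Mul2,r1:9,r2:Add1,r3:Add2,r4:7,r5:8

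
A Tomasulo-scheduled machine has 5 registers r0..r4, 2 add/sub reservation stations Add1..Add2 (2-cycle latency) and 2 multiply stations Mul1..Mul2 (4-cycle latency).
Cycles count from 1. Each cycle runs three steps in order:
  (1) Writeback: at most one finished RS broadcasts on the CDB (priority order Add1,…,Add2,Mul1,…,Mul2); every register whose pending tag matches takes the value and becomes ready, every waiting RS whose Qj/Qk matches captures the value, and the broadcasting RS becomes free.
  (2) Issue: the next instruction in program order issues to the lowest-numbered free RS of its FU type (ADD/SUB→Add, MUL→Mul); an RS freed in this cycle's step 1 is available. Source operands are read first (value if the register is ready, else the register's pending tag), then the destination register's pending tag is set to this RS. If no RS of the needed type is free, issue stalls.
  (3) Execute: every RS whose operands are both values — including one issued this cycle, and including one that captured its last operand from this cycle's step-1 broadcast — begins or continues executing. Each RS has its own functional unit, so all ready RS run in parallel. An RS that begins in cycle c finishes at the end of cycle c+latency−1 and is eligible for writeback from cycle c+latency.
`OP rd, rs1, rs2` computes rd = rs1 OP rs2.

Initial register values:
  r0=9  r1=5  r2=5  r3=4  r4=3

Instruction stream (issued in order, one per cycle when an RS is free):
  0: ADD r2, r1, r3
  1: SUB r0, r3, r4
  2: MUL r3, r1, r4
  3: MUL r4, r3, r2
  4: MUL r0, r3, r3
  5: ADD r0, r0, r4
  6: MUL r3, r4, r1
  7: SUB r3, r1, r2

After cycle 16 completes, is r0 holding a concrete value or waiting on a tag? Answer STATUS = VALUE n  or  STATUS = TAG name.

STATUS = VALUE 360

  c1: issue ADD r2<-Add1  regs: r0:9,r1:5,r2:Add1,r3:4,r4:3
  c2: issue SUB r0<-Add2  regs: r0:Add2,r1:5,r2:Add1,r3:4,r4:3
  c3: CDB Add1=9; issue MUL r3<-Mul1  regs: r0:Add2,r1:5,r2:9,r3:Mul1,r4:3
  c4: CDB Add2=1; issue MUL r4<-Mul2  regs: r0:1,r1:5,r2:9,r3:Mul1,r4:Mul2
  c5: stall  regs: r0:1,r1:5,r2:9,r3:Mul1,r4:Mul2
  c6: stall  regs: r0:1,r1:5,r2:9,r3:Mul1,r4:Mul2
  c7: CDB Mul1=15; issue MUL r0<-Mul1  regs: r0:Mul1,r1:5,r2:9,r3:15,r4:Mul2
  c8: issue ADD r0<-Add1  regs: r0:Add1,r1:5,r2:9,r3:15,r4:Mul2
  c9: stall  regs: r0:Add1,r1:5,r2:9,r3:15,r4:Mul2
  c10: stall  regs: r0:Add1,r1:5,r2:9,r3:15,r4:Mul2
  c11: CDB Mul1=225; issue MUL r3<-Mul1  regs: r0:Add1,r1:5,r2:9,r3:Mul1,r4:Mul2
  c12: CDB Mul2=135; issue SUB r3<-Add2  regs: r0:Add1,r1:5,r2:9,r3:Add2,r4:135
  c13: -  regs: r0:Add1,r1:5,r2:9,r3:Add2,r4:135
  c14: CDB Add1=360  regs: r0:360,r1:5,r2:9,r3:Add2,r4:135
  c15: CDB Add2=-4  regs: r0:360,r1:5,r2:9,r3:-4,r4:135
  c16: CDB Mul1=675  regs: r0:360,r1:5,r2:9,r3:-4,r4:135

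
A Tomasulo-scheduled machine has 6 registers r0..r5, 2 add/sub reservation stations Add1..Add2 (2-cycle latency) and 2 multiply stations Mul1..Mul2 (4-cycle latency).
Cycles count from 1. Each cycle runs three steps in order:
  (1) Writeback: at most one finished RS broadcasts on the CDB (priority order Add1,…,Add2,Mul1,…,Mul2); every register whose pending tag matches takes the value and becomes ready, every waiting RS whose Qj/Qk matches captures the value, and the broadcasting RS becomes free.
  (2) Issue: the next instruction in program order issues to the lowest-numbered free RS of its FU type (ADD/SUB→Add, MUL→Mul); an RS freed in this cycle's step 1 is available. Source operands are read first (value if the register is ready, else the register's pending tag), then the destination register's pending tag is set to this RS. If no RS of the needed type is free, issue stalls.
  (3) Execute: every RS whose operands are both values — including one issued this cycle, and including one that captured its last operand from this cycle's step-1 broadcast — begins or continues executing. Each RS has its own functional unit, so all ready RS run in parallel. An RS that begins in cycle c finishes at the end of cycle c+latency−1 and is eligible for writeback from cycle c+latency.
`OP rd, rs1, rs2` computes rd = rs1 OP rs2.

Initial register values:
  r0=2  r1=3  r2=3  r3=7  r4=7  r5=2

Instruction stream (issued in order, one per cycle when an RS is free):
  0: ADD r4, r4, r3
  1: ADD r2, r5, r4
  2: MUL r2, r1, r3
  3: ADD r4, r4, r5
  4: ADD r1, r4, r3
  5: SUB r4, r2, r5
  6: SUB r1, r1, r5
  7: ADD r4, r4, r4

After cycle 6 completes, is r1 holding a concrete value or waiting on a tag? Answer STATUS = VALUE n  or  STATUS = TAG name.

STATUS = TAG Add2

c1: issue ADD r4<-Add1 | r0:2,r1:3,r2:3,r3:7,r4:Add1,r5:2
c2: issue ADD r2<-Add2 | r0:2,r1:3,r2:Add2,r3:7,r4:Add1,r5:2
c3: CDB Add1=14; issue MUL r2<-Mul1 | r0:2,r1:3,r2:Mul1,r3:7,r4:14,r5:2
c4: issue ADD r4<-Add1 | r0:2,r1:3,r2:Mul1,r3:7,r4:Add1,r5:2
c5: CDB Add2=16; issue ADD r1<-Add2 | r0:2,r1:Add2,r2:Mul1,r3:7,r4:Add1,r5:2
c6: CDB Add1=16; issue SUB r4<-Add1 | r0:2,r1:Add2,r2:Mul1,r3:7,r4:Add1,r5:2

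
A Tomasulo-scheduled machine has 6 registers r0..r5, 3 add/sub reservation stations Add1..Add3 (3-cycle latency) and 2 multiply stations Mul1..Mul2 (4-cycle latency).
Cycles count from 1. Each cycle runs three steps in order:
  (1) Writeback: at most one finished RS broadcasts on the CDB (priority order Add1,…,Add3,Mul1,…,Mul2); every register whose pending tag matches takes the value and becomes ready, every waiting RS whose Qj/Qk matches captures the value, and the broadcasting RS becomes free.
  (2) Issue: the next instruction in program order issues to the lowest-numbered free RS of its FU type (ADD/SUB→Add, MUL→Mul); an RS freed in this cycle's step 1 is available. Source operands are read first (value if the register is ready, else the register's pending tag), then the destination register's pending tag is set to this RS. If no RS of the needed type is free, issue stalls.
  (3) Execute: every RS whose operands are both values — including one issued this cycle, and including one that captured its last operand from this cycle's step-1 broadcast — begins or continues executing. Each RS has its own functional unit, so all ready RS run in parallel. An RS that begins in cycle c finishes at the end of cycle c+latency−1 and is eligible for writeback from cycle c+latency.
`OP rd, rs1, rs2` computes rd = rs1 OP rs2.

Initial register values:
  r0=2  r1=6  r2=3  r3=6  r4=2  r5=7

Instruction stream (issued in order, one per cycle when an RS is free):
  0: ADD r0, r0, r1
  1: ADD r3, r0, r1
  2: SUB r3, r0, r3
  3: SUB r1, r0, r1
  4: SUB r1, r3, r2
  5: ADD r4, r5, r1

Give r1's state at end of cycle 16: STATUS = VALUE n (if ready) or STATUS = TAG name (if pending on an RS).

  c1: issue ADD r0<-Add1  regs: r0:Add1,r1:6,r2:3,r3:6,r4:2,r5:7
  c2: issue ADD r3<-Add2  regs: r0:Add1,r1:6,r2:3,r3:Add2,r4:2,r5:7
  c3: issue SUB r3<-Add3  regs: r0:Add1,r1:6,r2:3,r3:Add3,r4:2,r5:7
  c4: CDB Add1=8; issue SUB r1<-Add1  regs: r0:8,r1:Add1,r2:3,r3:Add3,r4:2,r5:7
  c5: stall  regs: r0:8,r1:Add1,r2:3,r3:Add3,r4:2,r5:7
  c6: stall  regs: r0:8,r1:Add1,r2:3,r3:Add3,r4:2,r5:7
  c7: CDB Add1=2; issue SUB r1<-Add1  regs: r0:8,r1:Add1,r2:3,r3:Add3,r4:2,r5:7
  c8: CDB Add2=14; issue ADD r4<-Add2  regs: r0:8,r1:Add1,r2:3,r3:Add3,r4:Add2,r5:7
  c9: -  regs: r0:8,r1:Add1,r2:3,r3:Add3,r4:Add2,r5:7
  c10: -  regs: r0:8,r1:Add1,r2:3,r3:Add3,r4:Add2,r5:7
  c11: CDB Add3=-6  regs: r0:8,r1:Add1,r2:3,r3:-6,r4:Add2,r5:7
  c12: -  regs: r0:8,r1:Add1,r2:3,r3:-6,r4:Add2,r5:7
  c13: -  regs: r0:8,r1:Add1,r2:3,r3:-6,r4:Add2,r5:7
  c14: CDB Add1=-9  regs: r0:8,r1:-9,r2:3,r3:-6,r4:Add2,r5:7
  c15: -  regs: r0:8,r1:-9,r2:3,r3:-6,r4:Add2,r5:7
  c16: -  regs: r0:8,r1:-9,r2:3,r3:-6,r4:Add2,r5:7

STATUS = VALUE -9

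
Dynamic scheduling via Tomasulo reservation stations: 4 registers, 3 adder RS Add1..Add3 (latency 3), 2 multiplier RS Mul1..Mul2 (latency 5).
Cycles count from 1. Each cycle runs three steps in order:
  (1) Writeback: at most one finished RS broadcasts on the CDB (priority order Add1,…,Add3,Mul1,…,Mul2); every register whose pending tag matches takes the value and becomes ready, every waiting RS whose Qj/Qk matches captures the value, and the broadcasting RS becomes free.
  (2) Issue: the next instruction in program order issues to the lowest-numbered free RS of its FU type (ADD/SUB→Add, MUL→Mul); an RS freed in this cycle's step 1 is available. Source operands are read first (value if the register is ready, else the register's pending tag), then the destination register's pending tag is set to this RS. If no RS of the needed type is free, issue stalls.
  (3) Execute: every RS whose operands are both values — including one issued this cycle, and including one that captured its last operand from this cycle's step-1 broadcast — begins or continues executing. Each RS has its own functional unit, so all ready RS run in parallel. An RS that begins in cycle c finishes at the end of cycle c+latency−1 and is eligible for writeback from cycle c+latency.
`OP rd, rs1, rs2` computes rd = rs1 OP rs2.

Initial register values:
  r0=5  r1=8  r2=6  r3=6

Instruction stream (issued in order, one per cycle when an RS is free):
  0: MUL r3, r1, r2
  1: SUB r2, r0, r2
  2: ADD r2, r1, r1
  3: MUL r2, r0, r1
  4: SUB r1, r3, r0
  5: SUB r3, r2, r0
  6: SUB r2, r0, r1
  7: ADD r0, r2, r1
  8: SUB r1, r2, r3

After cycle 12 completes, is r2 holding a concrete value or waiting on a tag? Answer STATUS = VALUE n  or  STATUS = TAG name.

STATUS = TAG Add3

cycle 1: issue MUL r3<-Mul1 // r0:5,r1:8,r2:6,r3:Mul1
cycle 2: issue SUB r2<-Add1 // r0:5,r1:8,r2:Add1,r3:Mul1
cycle 3: issue ADD r2<-Add2 // r0:5,r1:8,r2:Add2,r3:Mul1
cycle 4: issue MUL r2<-Mul2 // r0:5,r1:8,r2:Mul2,r3:Mul1
cycle 5: CDB Add1=-1; issue SUB r1<-Add1 // r0:5,r1:Add1,r2:Mul2,r3:Mul1
cycle 6: CDB Add2=16; issue SUB r3<-Add2 // r0:5,r1:Add1,r2:Mul2,r3:Add2
cycle 7: CDB Mul1=48; issue SUB r2<-Add3 // r0:5,r1:Add1,r2:Add3,r3:Add2
cycle 8: stall // r0:5,r1:Add1,r2:Add3,r3:Add2
cycle 9: CDB Mul2=40; stall // r0:5,r1:Add1,r2:Add3,r3:Add2
cycle 10: CDB Add1=43; issue ADD r0<-Add1 // r0:Add1,r1:43,r2:Add3,r3:Add2
cycle 11: stall // r0:Add1,r1:43,r2:Add3,r3:Add2
cycle 12: CDB Add2=35; issue SUB r1<-Add2 // r0:Add1,r1:Add2,r2:Add3,r3:35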